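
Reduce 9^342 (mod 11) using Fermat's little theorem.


Fermat's little theorem: if p is prime and gcd(a,p)=1, then a^(p-1) ≡ 1 (mod p)
p = 11 is prime, gcd(9,11) = 1
Reduce exponent: 342 mod 10 = 2
So 9^342 ≡ 9^2 (mod 11)
9^2 mod 11 = 4

9^342 ≡ 4 (mod 11)


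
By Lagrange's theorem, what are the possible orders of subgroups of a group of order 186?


Lagrange's theorem: |H| divides |G|
|G| = 186
Divisors of 186: 1, 2, 3, 6, 31, 62, 93, 186

Possible subgroup orders: {1, 2, 3, 6, 31, 62, 93, 186}


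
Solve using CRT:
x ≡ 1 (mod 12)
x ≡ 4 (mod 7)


m₁ = 12, m₂ = 7, gcd = 1, so CRT applies. M = m₁·m₂ = 84
Let M₁ = M/m₁ = 7, M₂ = M/m₂ = 12
Find y₁ ≡ M₁⁻¹ (mod m₁): 7⁻¹ ≡ 7 (mod 12)
Find y₂ ≡ M₂⁻¹ (mod m₂): 12⁻¹ ≡ 3 (mod 7)
x = a₁·M₁·y₁ + a₂·M₂·y₂ = 1·7·7 + 4·12·3 = 193
Reduce mod 84: x ≡ 25
Check: 25 mod 12 = 1 ✓, 25 mod 7 = 4 ✓

x ≡ 25 (mod 84)


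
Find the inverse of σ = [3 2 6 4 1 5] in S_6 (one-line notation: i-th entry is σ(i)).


To find σ⁻¹, swap domain and range:
σ(1) = 3 → σ⁻¹(3) = 1
σ(2) = 2 → σ⁻¹(2) = 2
σ(3) = 6 → σ⁻¹(6) = 3
σ(4) = 4 → σ⁻¹(4) = 4
σ(5) = 1 → σ⁻¹(1) = 5
σ(6) = 5 → σ⁻¹(5) = 6

σ⁻¹ = [5 2 1 4 6 3]


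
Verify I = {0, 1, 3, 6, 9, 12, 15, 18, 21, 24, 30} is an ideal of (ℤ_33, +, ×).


Check ideal conditions for I = {0, 1, 3, 6, 9, 12, 15, 18, 21, 24, 30} in ℤ_33:
(1) I is an additive subgroup? No
(2) For r ∈ ℤ_33 and a ∈ I: r·a ∈ I? No  [counterexample: r=2, a=1, r·a mod 33 = 2 ∉ I]

No, I is not an ideal of ℤ_33


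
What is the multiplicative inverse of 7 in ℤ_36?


Use the extended Euclidean algorithm to write 1 = 7·s + 36·t; then s mod 36 is the inverse.
Euclidean algorithm:
  7 = 0·36 + 7
  36 = 5·7 + 1
  7 = 7·1 + 0
gcd(7,36) = 1
Back-substitution gives: 7·(-5) + 36·(1) = 1
So 7⁻¹ ≡ -5 ≡ 31 (mod 36)
Check: 7 × 31 = 217 ≡ 1 (mod 36) ✓

7⁻¹ ≡ 31 (mod 36)


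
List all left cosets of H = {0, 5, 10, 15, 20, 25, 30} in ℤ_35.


H = {0, 5, 10, 15, 20, 25, 30}, |H| = 7
Number of cosets = |G|/|H| = 35/7 = 5
0 + H = {0, 5, 10, 15, 20, 25, 30}
1 + H = {1, 6, 11, 16, 21, 26, 31}
2 + H = {2, 7, 12, 17, 22, 27, 32}
3 + H = {3, 8, 13, 18, 23, 28, 33}
4 + H = {4, 9, 14, 19, 24, 29, 34}

Cosets: 0+H={0,5,10,15,20,25,30}; 1+H={1,6,11,16,21,26,31}; 2+H={2,7,12,17,22,27,32}; 3+H={3,8,13,18,23,28,33}; 4+H={4,9,14,19,24,29,34}


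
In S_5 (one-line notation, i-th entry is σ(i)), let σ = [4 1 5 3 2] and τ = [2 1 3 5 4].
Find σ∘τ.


σ∘τ: apply τ first, then σ
1 →τ 2 →σ 1
2 →τ 1 →σ 4
3 →τ 3 →σ 5
4 →τ 5 →σ 2
5 →τ 4 →σ 3

σ∘τ = [1 4 5 2 3]


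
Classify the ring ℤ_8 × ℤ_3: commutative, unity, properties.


Direct product ring; commutative with unity (1,1); but (1,0)·(0,1) = (0,0) gives zero divisors, so not an integral domain
Commutative: Yes
Integral domain: No
Has unity: Yes

ℤ_8 × ℤ_3: Commutative=Yes, Unity=Yes


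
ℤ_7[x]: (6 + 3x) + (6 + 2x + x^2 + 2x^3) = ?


Add coefficients mod 7:
x^0: 6 + 6 = 5 (mod 7)
x^1: 3 + 2 = 5 (mod 7)
x^2: 0 + 1 = 1 (mod 7)
x^3: 0 + 2 = 2 (mod 7)
Result: 5 + 5x + x^2 + 2x^3

f + g = 5 + 5x + x^2 + 2x^3


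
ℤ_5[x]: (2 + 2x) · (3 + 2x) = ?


Expand and collect like terms; reduce coefficients mod 5:
x^0: 2·3 = 6 ≡ 1 (mod 5)
x^1: 2·2 + 2·3 = 10 ≡ 0 (mod 5)
x^2: 2·2 = 4 ≡ 4 (mod 5)
Result: 1 + 4x^2

f · g = 1 + 4x^2


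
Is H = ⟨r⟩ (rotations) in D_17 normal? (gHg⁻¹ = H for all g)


H = ⟨r⟩ (rotations) in D_17
The rotation subgroup ⟨r⟩ has index 2 in D_17, so it is normal

Yes, normal subgroup


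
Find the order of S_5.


|S_n| = n! (number of permutations of n symbols)
|S_5| = 5! = 120

|S_5| = 120


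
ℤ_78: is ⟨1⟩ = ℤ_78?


g generates ℤ_n iff gcd(g, n) = 1
gcd(1, 78) = 1
Since gcd = 1, 1 is a generator.

Yes, 1 generates ℤ_78


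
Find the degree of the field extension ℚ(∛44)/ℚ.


∛44 has minimal polynomial x³ - 44 (irreducible over ℚ since 44 is not a perfect cube)

[ℚ(∛44)/ℚ] = 3


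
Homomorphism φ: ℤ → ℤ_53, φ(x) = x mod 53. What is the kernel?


Kernel = preimage of identity
ker(φ) = {x ∈ ℤ : x ≡ 0 (mod 53)} = 53ℤ = {0, ±53, ±106, ...}

ker(φ) = 53ℤ


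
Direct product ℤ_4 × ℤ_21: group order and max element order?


|ℤ_4 × ℤ_21| = 4 × 21 = 84
Max element order = lcm(4,21) = 84
Cyclic? Yes (gcd=1)

|ℤ_4×ℤ_21| = 84, max element order = 84


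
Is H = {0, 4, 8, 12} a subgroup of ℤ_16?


Subgroup test for H = {0, 4, 8, 12} in (ℤ_16, +):
(1) 0 ∈ H? Yes
(2) Closure: for all a,b ∈ H, (a+b) mod 16 ∈ H? Yes
(3) Inverses: for all a ∈ H, -a mod 16 ∈ H? Yes

Yes, H is a subgroup of ℤ_16


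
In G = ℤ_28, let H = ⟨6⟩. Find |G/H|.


|⟨6⟩| = n / gcd(6, 28) = 28 / 2 = 14
H is normal (ℤ_28 is abelian).
|G/H| = |G| / |H| = 28 / 14 = 2

|G/H| = 2


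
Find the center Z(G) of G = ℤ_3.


Z(G) = {g ∈ G | gx = xg for all x ∈ G}
ℤ_3 is abelian, so Z(G) = G

Z(ℤ_3) = ℤ_3


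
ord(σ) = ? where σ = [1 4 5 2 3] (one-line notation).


Cycle decomposition: (2 4) (3 5)
Cycle lengths: 2, 2
Order = lcm(2, 2) = 2

ord(σ) = 2


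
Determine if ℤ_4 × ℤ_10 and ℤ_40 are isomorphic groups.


Comparing ℤ_4 × ℤ_10 and ℤ_40:
gcd(4,10) = 2 ≠ 1. Max element order in ℤ_4×ℤ_10 is lcm(4,10) = 20 < 40, so it has no element of order 40

No, ℤ_4 × ℤ_10 ≇ ℤ_40


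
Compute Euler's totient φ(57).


Factor n: 57 = 3 × 19
φ(n) = n · ∏(1 - 1/p) over distinct primes p | n
φ(57) = 57 · (1 - 1/3) · (1 - 1/19) = 36

φ(57) = 36


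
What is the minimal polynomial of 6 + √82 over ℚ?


Let α = 6 + √82. Then α - 6 = √82, so (α - 6)² = 82, giving α² - 12α - 46 = 0. Degree 2 and α ∉ ℚ, so this is the minimal polynomial.

Minimal polynomial: x² - 12x - 46


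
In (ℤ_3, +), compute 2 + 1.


Operation: addition mod 3
2 + 1 = (a + b) mod 3 with a = 2, b = 1

2 + 1 = 0


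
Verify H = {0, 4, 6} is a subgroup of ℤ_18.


Subgroup test for H = {0, 4, 6} in (ℤ_18, +):
(1) 0 ∈ H? Yes
(2) Closure: for all a,b ∈ H, (a+b) mod 18 ∈ H? No  [counterexample: 4 + 4 = 8 ∉ H]
(3) Inverses: for all a ∈ H, -a mod 18 ∈ H? No

No, H is not a subgroup of ℤ_18


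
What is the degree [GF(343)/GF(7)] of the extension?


GF(343) = GF(7^3), so the extension degree is 3

[GF(343)/GF(7)] = 3


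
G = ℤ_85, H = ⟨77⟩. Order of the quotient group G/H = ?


|⟨77⟩| = n / gcd(77, 85) = 85 / 1 = 85
H is normal (ℤ_85 is abelian).
|G/H| = |G| / |H| = 85 / 85 = 1

|G/H| = 1


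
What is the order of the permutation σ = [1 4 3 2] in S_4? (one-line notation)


Cycle decomposition: (2 4)
Cycle lengths: 2
Order = lcm(2) = 2

ord(σ) = 2


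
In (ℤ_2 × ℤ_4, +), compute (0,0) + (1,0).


Operation: componentwise addition mod (2, 4)
(0,0) + (1,0) = ((a₁+b₁) mod 2, (a₂+b₂) mod 4) with a = (0,0), b = (1,0)

(0,0) + (1,0) = (1,0)


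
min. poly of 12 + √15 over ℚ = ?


Let α = 12 + √15. Then α - 12 = √15, so (α - 12)² = 15, giving α² - 24α + 129 = 0. Degree 2 and α ∉ ℚ, so this is the minimal polynomial.

Minimal polynomial: x² - 24x + 129


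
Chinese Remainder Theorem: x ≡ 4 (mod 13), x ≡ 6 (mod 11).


m₁ = 13, m₂ = 11, gcd = 1, so CRT applies. M = m₁·m₂ = 143
Let M₁ = M/m₁ = 11, M₂ = M/m₂ = 13
Find y₁ ≡ M₁⁻¹ (mod m₁): 11⁻¹ ≡ 6 (mod 13)
Find y₂ ≡ M₂⁻¹ (mod m₂): 13⁻¹ ≡ 6 (mod 11)
x = a₁·M₁·y₁ + a₂·M₂·y₂ = 4·11·6 + 6·13·6 = 732
Reduce mod 143: x ≡ 17
Check: 17 mod 13 = 4 ✓, 17 mod 11 = 6 ✓

x ≡ 17 (mod 143)


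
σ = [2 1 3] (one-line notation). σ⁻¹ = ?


To find σ⁻¹, swap domain and range:
σ(1) = 2 → σ⁻¹(2) = 1
σ(2) = 1 → σ⁻¹(1) = 2
σ(3) = 3 → σ⁻¹(3) = 3

σ⁻¹ = [2 1 3]


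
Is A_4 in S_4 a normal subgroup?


H = A_4 in S_4
A_4 has index 2 in S_4, and every subgroup of index 2 is normal

Yes, normal subgroup


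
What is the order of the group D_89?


|D_n| = 2n (n rotations and n reflections)
|D_89| = 2×89 = 178

|D_89| = 178


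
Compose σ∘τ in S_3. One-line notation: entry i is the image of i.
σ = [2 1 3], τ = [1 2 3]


σ∘τ: apply τ first, then σ
1 →τ 1 →σ 2
2 →τ 2 →σ 1
3 →τ 3 →σ 3

σ∘τ = [2 1 3]


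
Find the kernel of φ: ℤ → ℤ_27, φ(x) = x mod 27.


Kernel = preimage of identity
ker(φ) = {x ∈ ℤ : x ≡ 0 (mod 27)} = 27ℤ = {0, ±27, ±54, ...}

ker(φ) = 27ℤ


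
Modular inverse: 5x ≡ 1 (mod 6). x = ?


Use the extended Euclidean algorithm to write 1 = 5·s + 6·t; then s mod 6 is the inverse.
Euclidean algorithm:
  5 = 0·6 + 5
  6 = 1·5 + 1
  5 = 5·1 + 0
gcd(5,6) = 1
Back-substitution gives: 5·(-1) + 6·(1) = 1
So 5⁻¹ ≡ -1 ≡ 5 (mod 6)
Check: 5 × 5 = 25 ≡ 1 (mod 6) ✓

5⁻¹ ≡ 5 (mod 6)


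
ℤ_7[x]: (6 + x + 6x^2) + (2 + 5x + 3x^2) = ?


Add coefficients mod 7:
x^0: 6 + 2 = 1 (mod 7)
x^1: 1 + 5 = 6 (mod 7)
x^2: 6 + 3 = 2 (mod 7)
Result: 1 + 6x + 2x^2

f + g = 1 + 6x + 2x^2


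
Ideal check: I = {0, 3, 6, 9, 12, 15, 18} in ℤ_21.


Check ideal conditions for I = {0, 3, 6, 9, 12, 15, 18} in ℤ_21:
(1) I is an additive subgroup? Yes
(2) For r ∈ ℤ_21 and a ∈ I: r·a ∈ I? Yes

Yes, I is an ideal of ℤ_21


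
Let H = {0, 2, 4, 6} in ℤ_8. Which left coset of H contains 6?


6 + H = {6 + h (mod 8) : h ∈ H}
6+0=6, 6+2=0, 6+4=2, 6+6=4
6 + H = {0, 2, 4, 6} = 0 + H

6 + H = {0, 2, 4, 6}


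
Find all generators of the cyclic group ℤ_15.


g generates ℤ_n iff gcd(g,n) = 1
Checking each g ∈ {1,...,14}:
gcd(1,15) = 1
gcd(2,15) = 1
gcd(3,15) = 3
gcd(4,15) = 1
gcd(5,15) = 5
gcd(6,15) = 3
gcd(7,15) = 1
gcd(8,15) = 1
gcd(9,15) = 3
gcd(10,15) = 5
gcd(11,15) = 1
gcd(12,15) = 3
gcd(13,15) = 1
gcd(14,15) = 1
Generators: {1, 2, 4, 7, 8, 11, 13, 14}
Number of generators = φ(15) = 8

Generators of ℤ_15 = {1, 2, 4, 7, 8, 11, 13, 14}


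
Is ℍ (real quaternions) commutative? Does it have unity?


quaternion multiplication is non-commutative (ij = k ≠ ji = -k); has unity 1; a division ring but not an integral domain since integral domains are commutative by convention
Commutative: No
Integral domain: No
Has unity: Yes

ℍ (real quaternions): Commutative=No, Unity=Yes


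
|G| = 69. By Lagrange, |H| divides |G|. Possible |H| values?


Lagrange's theorem: |H| divides |G|
|G| = 69
Divisors of 69: 1, 3, 23, 69

Possible subgroup orders: {1, 3, 23, 69}


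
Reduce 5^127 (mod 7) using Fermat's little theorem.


Fermat's little theorem: if p is prime and gcd(a,p)=1, then a^(p-1) ≡ 1 (mod p)
p = 7 is prime, gcd(5,7) = 1
Reduce exponent: 127 mod 6 = 1
So 5^127 ≡ 5^1 (mod 7)
5^1 mod 7 = 5

5^127 ≡ 5 (mod 7)


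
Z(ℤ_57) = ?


Z(G) = {g ∈ G | gx = xg for all x ∈ G}
ℤ_57 is abelian, so Z(G) = G

Z(ℤ_57) = ℤ_57


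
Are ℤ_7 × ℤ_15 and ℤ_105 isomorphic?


Comparing ℤ_7 × ℤ_15 and ℤ_105:
gcd(7,15) = 1, so ℤ_7 × ℤ_15 ≅ ℤ_105 (CRT)

Yes, ℤ_7 × ℤ_15 ≅ ℤ_105


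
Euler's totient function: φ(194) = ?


Factor n: 194 = 2 × 97
φ(n) = n · ∏(1 - 1/p) over distinct primes p | n
φ(194) = 194 · (1 - 1/2) · (1 - 1/97) = 96

φ(194) = 96


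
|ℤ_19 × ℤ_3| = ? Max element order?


|ℤ_19 × ℤ_3| = 19 × 3 = 57
Max element order = lcm(19,3) = 57
Cyclic? Yes (gcd=1)

|ℤ_19×ℤ_3| = 57, max element order = 57


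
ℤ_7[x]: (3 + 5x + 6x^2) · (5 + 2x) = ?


Expand and collect like terms; reduce coefficients mod 7:
x^0: 3·5 = 15 ≡ 1 (mod 7)
x^1: 3·2 + 5·5 = 31 ≡ 3 (mod 7)
x^2: 5·2 + 6·5 = 40 ≡ 5 (mod 7)
x^3: 6·2 = 12 ≡ 5 (mod 7)
Result: 1 + 3x + 5x^2 + 5x^3

f · g = 1 + 3x + 5x^2 + 5x^3


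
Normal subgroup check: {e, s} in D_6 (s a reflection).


H = {e, s} in D_6 (s a reflection)
r·s·r⁻¹ = sr⁻² ≠ s for n ≥ 3, so {e, s} is not closed under conjugation

No, not a normal subgroup


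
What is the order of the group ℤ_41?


ℤ_n has n elements.

|ℤ_41| = 41


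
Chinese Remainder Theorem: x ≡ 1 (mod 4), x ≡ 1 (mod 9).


m₁ = 4, m₂ = 9, gcd = 1, so CRT applies. M = m₁·m₂ = 36
Let M₁ = M/m₁ = 9, M₂ = M/m₂ = 4
Find y₁ ≡ M₁⁻¹ (mod m₁): 9⁻¹ ≡ 1 (mod 4)
Find y₂ ≡ M₂⁻¹ (mod m₂): 4⁻¹ ≡ 7 (mod 9)
x = a₁·M₁·y₁ + a₂·M₂·y₂ = 1·9·1 + 1·4·7 = 37
Reduce mod 36: x ≡ 1
Check: 1 mod 4 = 1 ✓, 1 mod 9 = 1 ✓

x ≡ 1 (mod 36)


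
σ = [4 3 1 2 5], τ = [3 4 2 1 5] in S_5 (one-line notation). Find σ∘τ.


σ∘τ: apply τ first, then σ
1 →τ 3 →σ 1
2 →τ 4 →σ 2
3 →τ 2 →σ 3
4 →τ 1 →σ 4
5 →τ 5 →σ 5

σ∘τ = [1 2 3 4 5]


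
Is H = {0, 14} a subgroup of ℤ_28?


Subgroup test for H = {0, 14} in (ℤ_28, +):
(1) 0 ∈ H? Yes
(2) Closure: for all a,b ∈ H, (a+b) mod 28 ∈ H? Yes
(3) Inverses: for all a ∈ H, -a mod 28 ∈ H? Yes

Yes, H is a subgroup of ℤ_28


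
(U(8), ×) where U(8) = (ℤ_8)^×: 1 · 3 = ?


Operation: multiplication mod 8
1 · 3 = (a × b) mod 8 with a = 1, b = 3

1 · 3 = 3


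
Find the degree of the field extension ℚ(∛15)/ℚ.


∛15 has minimal polynomial x³ - 15 (irreducible over ℚ since 15 is not a perfect cube)

[ℚ(∛15)/ℚ] = 3


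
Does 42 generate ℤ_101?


g generates ℤ_n iff gcd(g, n) = 1
gcd(42, 101) = 1
Since gcd = 1, 42 is a generator.

Yes, 42 generates ℤ_101


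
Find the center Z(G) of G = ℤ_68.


Z(G) = {g ∈ G | gx = xg for all x ∈ G}
ℤ_68 is abelian, so Z(G) = G

Z(ℤ_68) = ℤ_68


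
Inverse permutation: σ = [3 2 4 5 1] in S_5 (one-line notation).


To find σ⁻¹, swap domain and range:
σ(1) = 3 → σ⁻¹(3) = 1
σ(2) = 2 → σ⁻¹(2) = 2
σ(3) = 4 → σ⁻¹(4) = 3
σ(4) = 5 → σ⁻¹(5) = 4
σ(5) = 1 → σ⁻¹(1) = 5

σ⁻¹ = [5 2 1 3 4]


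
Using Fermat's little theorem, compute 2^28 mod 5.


Fermat's little theorem: if p is prime and gcd(a,p)=1, then a^(p-1) ≡ 1 (mod p)
p = 5 is prime, gcd(2,5) = 1
Reduce exponent: 28 mod 4 = 0
So 2^28 ≡ 2^0 (mod 5)
2^0 = 1

2^28 ≡ 1 (mod 5)


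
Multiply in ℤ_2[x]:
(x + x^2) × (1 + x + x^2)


Expand and collect like terms; reduce coefficients mod 2:
x^0: 0·1 = 0 ≡ 0 (mod 2)
x^1: 0·1 + 1·1 = 1 ≡ 1 (mod 2)
x^2: 0·1 + 1·1 + 1·1 = 2 ≡ 0 (mod 2)
x^3: 1·1 + 1·1 = 2 ≡ 0 (mod 2)
x^4: 1·1 = 1 ≡ 1 (mod 2)
Result: x + x^4

f · g = x + x^4


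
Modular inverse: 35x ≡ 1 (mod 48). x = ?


Use the extended Euclidean algorithm to write 1 = 35·s + 48·t; then s mod 48 is the inverse.
Euclidean algorithm:
  35 = 0·48 + 35
  48 = 1·35 + 13
  35 = 2·13 + 9
  13 = 1·9 + 4
  9 = 2·4 + 1
  4 = 4·1 + 0
gcd(35,48) = 1
Back-substitution gives: 35·(11) + 48·(-8) = 1
So 35⁻¹ ≡ 11 ≡ 11 (mod 48)
Check: 35 × 11 = 385 ≡ 1 (mod 48) ✓

35⁻¹ ≡ 11 (mod 48)


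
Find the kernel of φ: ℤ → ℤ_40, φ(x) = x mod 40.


Kernel = preimage of identity
ker(φ) = {x ∈ ℤ : x ≡ 0 (mod 40)} = 40ℤ = {0, ±40, ±80, ...}

ker(φ) = 40ℤ


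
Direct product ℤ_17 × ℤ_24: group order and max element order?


|ℤ_17 × ℤ_24| = 17 × 24 = 408
Max element order = lcm(17,24) = 408
Cyclic? Yes (gcd=1)

|ℤ_17×ℤ_24| = 408, max element order = 408


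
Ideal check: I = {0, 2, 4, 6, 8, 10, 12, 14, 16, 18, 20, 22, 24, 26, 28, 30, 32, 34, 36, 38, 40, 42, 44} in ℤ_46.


Check ideal conditions for I = {0, 2, 4, 6, 8, 10, 12, 14, 16, 18, 20, 22, 24, 26, 28, 30, 32, 34, 36, 38, 40, 42, 44} in ℤ_46:
(1) I is an additive subgroup? Yes
(2) For r ∈ ℤ_46 and a ∈ I: r·a ∈ I? Yes

Yes, I is an ideal of ℤ_46


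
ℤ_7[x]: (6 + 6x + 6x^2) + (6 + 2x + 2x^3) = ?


Add coefficients mod 7:
x^0: 6 + 6 = 5 (mod 7)
x^1: 6 + 2 = 1 (mod 7)
x^2: 6 + 0 = 6 (mod 7)
x^3: 0 + 2 = 2 (mod 7)
Result: 5 + x + 6x^2 + 2x^3

f + g = 5 + x + 6x^2 + 2x^3


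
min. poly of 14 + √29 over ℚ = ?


Let α = 14 + √29. Then α - 14 = √29, so (α - 14)² = 29, giving α² - 28α + 167 = 0. Degree 2 and α ∉ ℚ, so this is the minimal polynomial.

Minimal polynomial: x² - 28x + 167


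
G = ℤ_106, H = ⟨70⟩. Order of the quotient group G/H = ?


|⟨70⟩| = n / gcd(70, 106) = 106 / 2 = 53
H is normal (ℤ_106 is abelian).
|G/H| = |G| / |H| = 106 / 53 = 2

|G/H| = 2


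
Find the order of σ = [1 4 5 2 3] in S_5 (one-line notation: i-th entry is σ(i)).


Cycle decomposition: (2 4) (3 5)
Cycle lengths: 2, 2
Order = lcm(2, 2) = 2

ord(σ) = 2


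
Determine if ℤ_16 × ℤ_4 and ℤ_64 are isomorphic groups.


Comparing ℤ_16 × ℤ_4 and ℤ_64:
gcd(16,4) = 4 ≠ 1. Max element order in ℤ_16×ℤ_4 is lcm(16,4) = 16 < 64, so it has no element of order 64

No, ℤ_16 × ℤ_4 ≇ ℤ_64


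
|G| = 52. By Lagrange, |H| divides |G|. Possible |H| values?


Lagrange's theorem: |H| divides |G|
|G| = 52
Divisors of 52: 1, 2, 4, 13, 26, 52

Possible subgroup orders: {1, 2, 4, 13, 26, 52}


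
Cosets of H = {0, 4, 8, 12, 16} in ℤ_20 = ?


H = {0, 4, 8, 12, 16}, |H| = 5
Number of cosets = |G|/|H| = 20/5 = 4
0 + H = {0, 4, 8, 12, 16}
1 + H = {1, 5, 9, 13, 17}
2 + H = {2, 6, 10, 14, 18}
3 + H = {3, 7, 11, 15, 19}

Cosets: 0+H={0,4,8,12,16}; 1+H={1,5,9,13,17}; 2+H={2,6,10,14,18}; 3+H={3,7,11,15,19}


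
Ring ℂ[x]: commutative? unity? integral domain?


Polynomial ring over ℂ (an integral domain) is a commutative integral domain with unity 1
Commutative: Yes
Integral domain: Yes
Has unity: Yes

ℂ[x]: Commutative=Yes, Unity=Yes


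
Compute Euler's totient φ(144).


Factor n: 144 = 2^4 × 3^2
φ(n) = n · ∏(1 - 1/p) over distinct primes p | n
φ(144) = 144 · (1 - 1/2) · (1 - 1/3) = 48

φ(144) = 48


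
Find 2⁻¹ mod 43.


Use the extended Euclidean algorithm to write 1 = 2·s + 43·t; then s mod 43 is the inverse.
Euclidean algorithm:
  2 = 0·43 + 2
  43 = 21·2 + 1
  2 = 2·1 + 0
gcd(2,43) = 1
Back-substitution gives: 2·(-21) + 43·(1) = 1
So 2⁻¹ ≡ -21 ≡ 22 (mod 43)
Check: 2 × 22 = 44 ≡ 1 (mod 43) ✓

2⁻¹ ≡ 22 (mod 43)


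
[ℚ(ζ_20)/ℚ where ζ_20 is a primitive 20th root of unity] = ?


[ℚ(ζ_n):ℚ] = deg Φ_n(x) = φ(n). Here φ(20) = 8

[ℚ(ζ_20)/ℚ where ζ_20 is a primitive 20th root of unity] = 8


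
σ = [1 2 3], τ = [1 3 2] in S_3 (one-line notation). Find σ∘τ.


σ∘τ: apply τ first, then σ
1 →τ 1 →σ 1
2 →τ 3 →σ 3
3 →τ 2 →σ 2

σ∘τ = [1 3 2]


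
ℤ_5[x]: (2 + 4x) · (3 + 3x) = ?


Expand and collect like terms; reduce coefficients mod 5:
x^0: 2·3 = 6 ≡ 1 (mod 5)
x^1: 2·3 + 4·3 = 18 ≡ 3 (mod 5)
x^2: 4·3 = 12 ≡ 2 (mod 5)
Result: 1 + 3x + 2x^2

f · g = 1 + 3x + 2x^2


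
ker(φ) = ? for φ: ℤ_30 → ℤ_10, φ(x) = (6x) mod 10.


Kernel = preimage of identity
ker(φ) = {x ∈ ℤ_30 : 6x ≡ 0 (mod 10)}. Since 10 | 30, φ is well-defined. The kernel is the cyclic subgroup ⟨5⟩ of ℤ_30 (order 6), i.e. {0, 5, 10, 15, 20, 25}

ker(φ) = {0, 5, 10, 15, 20, 25}


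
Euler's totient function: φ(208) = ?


Factor n: 208 = 2^4 × 13
φ(n) = n · ∏(1 - 1/p) over distinct primes p | n
φ(208) = 208 · (1 - 1/2) · (1 - 1/13) = 96

φ(208) = 96


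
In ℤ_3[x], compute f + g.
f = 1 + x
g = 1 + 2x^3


Add coefficients mod 3:
x^0: 1 + 1 = 2 (mod 3)
x^1: 1 + 0 = 1 (mod 3)
x^2: 0 + 0 = 0 (mod 3)
x^3: 0 + 2 = 2 (mod 3)
Result: 2 + x + 2x^3

f + g = 2 + x + 2x^3


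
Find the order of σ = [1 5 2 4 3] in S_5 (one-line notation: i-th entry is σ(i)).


Cycle decomposition: (2 5 3)
Cycle lengths: 3
Order = lcm(3) = 3

ord(σ) = 3


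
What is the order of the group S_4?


|S_n| = n! (number of permutations of n symbols)
|S_4| = 4! = 24

|S_4| = 24


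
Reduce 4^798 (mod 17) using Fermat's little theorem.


Fermat's little theorem: if p is prime and gcd(a,p)=1, then a^(p-1) ≡ 1 (mod p)
p = 17 is prime, gcd(4,17) = 1
Reduce exponent: 798 mod 16 = 14
So 4^798 ≡ 4^14 (mod 17)
4^14 mod 17 = 16

4^798 ≡ 16 (mod 17)


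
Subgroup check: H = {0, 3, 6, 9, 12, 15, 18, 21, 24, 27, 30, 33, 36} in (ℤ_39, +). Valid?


Subgroup test for H = {0, 3, 6, 9, 12, 15, 18, 21, 24, 27, 30, 33, 36} in (ℤ_39, +):
(1) 0 ∈ H? Yes
(2) Closure: for all a,b ∈ H, (a+b) mod 39 ∈ H? Yes
(3) Inverses: for all a ∈ H, -a mod 39 ∈ H? Yes

Yes, H is a subgroup of ℤ_39


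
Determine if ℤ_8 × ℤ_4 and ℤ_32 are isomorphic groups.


Comparing ℤ_8 × ℤ_4 and ℤ_32:
gcd(8,4) = 4 ≠ 1. Max element order in ℤ_8×ℤ_4 is lcm(8,4) = 8 < 32, so it has no element of order 32

No, ℤ_8 × ℤ_4 ≇ ℤ_32


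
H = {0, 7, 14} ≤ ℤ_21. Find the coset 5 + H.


5 + H = {5 + h (mod 21) : h ∈ H}
5+0=5, 5+7=12, 5+14=19

5 + H = {5, 12, 19}


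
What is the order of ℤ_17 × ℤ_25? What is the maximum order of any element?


|ℤ_17 × ℤ_25| = 17 × 25 = 425
Max element order = lcm(17,25) = 425
Cyclic? Yes (gcd=1)

|ℤ_17×ℤ_25| = 425, max element order = 425


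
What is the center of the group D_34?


Z(G) = {g ∈ G | gx = xg for all x ∈ G}
For even n, Z(D_n) = {e, r^(n/2)}: the 180° rotation r^17 commutes with every reflection and rotation

Z(D_34) = {e, r^17}


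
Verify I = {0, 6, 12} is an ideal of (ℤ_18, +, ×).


Check ideal conditions for I = {0, 6, 12} in ℤ_18:
(1) I is an additive subgroup? Yes
(2) For r ∈ ℤ_18 and a ∈ I: r·a ∈ I? Yes

Yes, I is an ideal of ℤ_18


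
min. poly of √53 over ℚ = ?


√53 satisfies x² - 53 = 0, irreducible over ℚ since 53 is squarefree

Minimal polynomial: x² - 53


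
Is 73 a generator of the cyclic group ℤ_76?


g generates ℤ_n iff gcd(g, n) = 1
gcd(73, 76) = 1
Since gcd = 1, 73 is a generator.

Yes, 73 generates ℤ_76


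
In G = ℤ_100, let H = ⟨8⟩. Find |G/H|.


|⟨8⟩| = n / gcd(8, 100) = 100 / 4 = 25
H is normal (ℤ_100 is abelian).
|G/H| = |G| / |H| = 100 / 25 = 4

|G/H| = 4


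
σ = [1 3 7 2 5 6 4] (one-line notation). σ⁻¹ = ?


To find σ⁻¹, swap domain and range:
σ(1) = 1 → σ⁻¹(1) = 1
σ(2) = 3 → σ⁻¹(3) = 2
σ(3) = 7 → σ⁻¹(7) = 3
σ(4) = 2 → σ⁻¹(2) = 4
σ(5) = 5 → σ⁻¹(5) = 5
σ(6) = 6 → σ⁻¹(6) = 6
σ(7) = 4 → σ⁻¹(4) = 7

σ⁻¹ = [1 4 2 7 5 6 3]


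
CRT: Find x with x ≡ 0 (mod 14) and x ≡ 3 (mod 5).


m₁ = 14, m₂ = 5, gcd = 1, so CRT applies. M = m₁·m₂ = 70
Let M₁ = M/m₁ = 5, M₂ = M/m₂ = 14
Find y₁ ≡ M₁⁻¹ (mod m₁): 5⁻¹ ≡ 3 (mod 14)
Find y₂ ≡ M₂⁻¹ (mod m₂): 14⁻¹ ≡ 4 (mod 5)
x = a₁·M₁·y₁ + a₂·M₂·y₂ = 0·5·3 + 3·14·4 = 168
Reduce mod 70: x ≡ 28
Check: 28 mod 14 = 0 ✓, 28 mod 5 = 3 ✓

x ≡ 28 (mod 70)


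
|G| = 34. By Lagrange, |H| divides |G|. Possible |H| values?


Lagrange's theorem: |H| divides |G|
|G| = 34
Divisors of 34: 1, 2, 17, 34

Possible subgroup orders: {1, 2, 17, 34}


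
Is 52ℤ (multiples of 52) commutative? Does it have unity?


52ℤ is a commutative ring under +,× but has no multiplicative identity (1 ∉ 52ℤ); it has no zero divisors, but without unity it is not an integral domain
Commutative: Yes
Integral domain: No
Has unity: No

52ℤ (multiples of 52): Commutative=Yes, Unity=No


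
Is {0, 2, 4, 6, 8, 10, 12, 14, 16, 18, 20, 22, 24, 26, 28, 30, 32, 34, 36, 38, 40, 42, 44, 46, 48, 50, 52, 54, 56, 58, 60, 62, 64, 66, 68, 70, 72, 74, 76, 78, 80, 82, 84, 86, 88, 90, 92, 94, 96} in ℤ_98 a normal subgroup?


H = {0, 2, 4, 6, 8, 10, 12, 14, 16, 18, 20, 22, 24, 26, 28, 30, 32, 34, 36, 38, 40, 42, 44, 46, 48, 50, 52, 54, 56, 58, 60, 62, 64, 66, 68, 70, 72, 74, 76, 78, 80, 82, 84, 86, 88, 90, 92, 94, 96} in ℤ_98
ℤ_98 is abelian; every subgroup of an abelian group is normal

Yes, normal subgroup


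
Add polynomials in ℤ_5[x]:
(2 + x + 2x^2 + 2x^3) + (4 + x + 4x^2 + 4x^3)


Add coefficients mod 5:
x^0: 2 + 4 = 1 (mod 5)
x^1: 1 + 1 = 2 (mod 5)
x^2: 2 + 4 = 1 (mod 5)
x^3: 2 + 4 = 1 (mod 5)
Result: 1 + 2x + x^2 + x^3

f + g = 1 + 2x + x^2 + x^3


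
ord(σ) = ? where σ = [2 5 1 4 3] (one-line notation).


Cycle decomposition: (1 2 5 3)
Cycle lengths: 4
Order = lcm(4) = 4

ord(σ) = 4


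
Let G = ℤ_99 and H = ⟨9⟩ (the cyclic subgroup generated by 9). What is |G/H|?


|⟨9⟩| = n / gcd(9, 99) = 99 / 9 = 11
H is normal (ℤ_99 is abelian).
|G/H| = |G| / |H| = 99 / 11 = 9

|G/H| = 9


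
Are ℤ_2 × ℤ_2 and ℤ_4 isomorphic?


Comparing ℤ_2 × ℤ_2 and ℤ_4:
gcd(2,2) = 2 ≠ 1. Max element order in ℤ_2×ℤ_2 is lcm(2,2) = 2 < 4, so it has no element of order 4

No, ℤ_2 × ℤ_2 ≇ ℤ_4


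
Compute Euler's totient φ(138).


Factor n: 138 = 2 × 3 × 23
φ(n) = n · ∏(1 - 1/p) over distinct primes p | n
φ(138) = 138 · (1 - 1/2) · (1 - 1/3) · (1 - 1/23) = 44

φ(138) = 44


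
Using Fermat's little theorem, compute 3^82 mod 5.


Fermat's little theorem: if p is prime and gcd(a,p)=1, then a^(p-1) ≡ 1 (mod p)
p = 5 is prime, gcd(3,5) = 1
Reduce exponent: 82 mod 4 = 2
So 3^82 ≡ 3^2 (mod 5)
3^2 mod 5 = 4

3^82 ≡ 4 (mod 5)


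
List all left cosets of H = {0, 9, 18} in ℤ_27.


H = {0, 9, 18}, |H| = 3
Number of cosets = |G|/|H| = 27/3 = 9
0 + H = {0, 9, 18}
1 + H = {1, 10, 19}
2 + H = {2, 11, 20}
3 + H = {3, 12, 21}
4 + H = {4, 13, 22}
5 + H = {5, 14, 23}
6 + H = {6, 15, 24}
7 + H = {7, 16, 25}
8 + H = {8, 17, 26}

Cosets: 0+H={0,9,18}; 1+H={1,10,19}; 2+H={2,11,20}; 3+H={3,12,21}; 4+H={4,13,22}; 5+H={5,14,23}; 6+H={6,15,24}; 7+H={7,16,25}; 8+H={8,17,26}


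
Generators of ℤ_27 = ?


g generates ℤ_n iff gcd(g,n) = 1
Prime factors of 27: 3
Generators are g ∈ {1,...,26} not divisible by any of these primes.
Generators: {1, 2, 4, 5, 7, 8, 10, 11, 13, 14, 16, 17, 19, 20, 22, 23, 25, 26}
Number of generators = φ(27) = 18

Generators of ℤ_27 = {1, 2, 4, 5, 7, 8, 10, 11, 13, 14, 16, 17, 19, 20, 22, 23, 25, 26}


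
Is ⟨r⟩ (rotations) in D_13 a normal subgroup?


H = ⟨r⟩ (rotations) in D_13
The rotation subgroup ⟨r⟩ has index 2 in D_13, so it is normal

Yes, normal subgroup


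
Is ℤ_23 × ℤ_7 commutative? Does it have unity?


Direct product ring; commutative with unity (1,1); but (1,0)·(0,1) = (0,0) gives zero divisors, so not an integral domain
Commutative: Yes
Integral domain: No
Has unity: Yes

ℤ_23 × ℤ_7: Commutative=Yes, Unity=Yes


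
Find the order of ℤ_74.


ℤ_n has n elements.

|ℤ_74| = 74


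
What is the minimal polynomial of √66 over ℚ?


√66 satisfies x² - 66 = 0, irreducible over ℚ since 66 is squarefree

Minimal polynomial: x² - 66


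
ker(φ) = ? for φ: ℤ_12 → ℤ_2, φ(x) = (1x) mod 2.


Kernel = preimage of identity
ker(φ) = {x ∈ ℤ_12 : 1x ≡ 0 (mod 2)}. Since 2 | 12, φ is well-defined. The kernel is the cyclic subgroup ⟨2⟩ of ℤ_12 (order 6), i.e. {0, 2, 4, 6, 8, 10}

ker(φ) = {0, 2, 4, 6, 8, 10}


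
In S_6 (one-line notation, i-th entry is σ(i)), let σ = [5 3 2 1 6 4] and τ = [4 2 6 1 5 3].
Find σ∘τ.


σ∘τ: apply τ first, then σ
1 →τ 4 →σ 1
2 →τ 2 →σ 3
3 →τ 6 →σ 4
4 →τ 1 →σ 5
5 →τ 5 →σ 6
6 →τ 3 →σ 2

σ∘τ = [1 3 4 5 6 2]


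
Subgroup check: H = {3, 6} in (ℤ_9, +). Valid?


Subgroup test for H = {3, 6} in (ℤ_9, +):
(1) 0 ∈ H? No
(2) Closure: for all a,b ∈ H, (a+b) mod 9 ∈ H? No  [counterexample: 3 + 6 = 0 ∉ H]
(3) Inverses: for all a ∈ H, -a mod 9 ∈ H? Yes

No, H is not a subgroup of ℤ_9


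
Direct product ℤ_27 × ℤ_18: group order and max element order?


|ℤ_27 × ℤ_18| = 27 × 18 = 486
Max element order = lcm(27,18) = 54
Cyclic? No (gcd=9)

|ℤ_27×ℤ_18| = 486, max element order = 54


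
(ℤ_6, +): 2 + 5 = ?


Operation: addition mod 6
2 + 5 = (a + b) mod 6 with a = 2, b = 5

2 + 5 = 1


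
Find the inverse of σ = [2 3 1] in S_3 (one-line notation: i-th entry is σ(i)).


To find σ⁻¹, swap domain and range:
σ(1) = 2 → σ⁻¹(2) = 1
σ(2) = 3 → σ⁻¹(3) = 2
σ(3) = 1 → σ⁻¹(1) = 3

σ⁻¹ = [3 1 2]


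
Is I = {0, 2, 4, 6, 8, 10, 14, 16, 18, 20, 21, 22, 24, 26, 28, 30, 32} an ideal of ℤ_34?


Check ideal conditions for I = {0, 2, 4, 6, 8, 10, 14, 16, 18, 20, 21, 22, 24, 26, 28, 30, 32} in ℤ_34:
(1) I is an additive subgroup? No
(2) For r ∈ ℤ_34 and a ∈ I: r·a ∈ I? No  [counterexample: r=2, a=6, r·a mod 34 = 12 ∉ I]

No, I is not an ideal of ℤ_34


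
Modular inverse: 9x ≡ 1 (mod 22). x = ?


Use the extended Euclidean algorithm to write 1 = 9·s + 22·t; then s mod 22 is the inverse.
Euclidean algorithm:
  9 = 0·22 + 9
  22 = 2·9 + 4
  9 = 2·4 + 1
  4 = 4·1 + 0
gcd(9,22) = 1
Back-substitution gives: 9·(5) + 22·(-2) = 1
So 9⁻¹ ≡ 5 ≡ 5 (mod 22)
Check: 9 × 5 = 45 ≡ 1 (mod 22) ✓

9⁻¹ ≡ 5 (mod 22)


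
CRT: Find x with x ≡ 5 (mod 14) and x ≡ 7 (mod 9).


m₁ = 14, m₂ = 9, gcd = 1, so CRT applies. M = m₁·m₂ = 126
Let M₁ = M/m₁ = 9, M₂ = M/m₂ = 14
Find y₁ ≡ M₁⁻¹ (mod m₁): 9⁻¹ ≡ 11 (mod 14)
Find y₂ ≡ M₂⁻¹ (mod m₂): 14⁻¹ ≡ 2 (mod 9)
x = a₁·M₁·y₁ + a₂·M₂·y₂ = 5·9·11 + 7·14·2 = 691
Reduce mod 126: x ≡ 61
Check: 61 mod 14 = 5 ✓, 61 mod 9 = 7 ✓

x ≡ 61 (mod 126)


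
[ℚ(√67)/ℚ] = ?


√67 has minimal polynomial x² - 67 (irreducible over ℚ since 67 is squarefree)

[ℚ(√67)/ℚ] = 2


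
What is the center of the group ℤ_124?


Z(G) = {g ∈ G | gx = xg for all x ∈ G}
ℤ_124 is abelian, so Z(G) = G

Z(ℤ_124) = ℤ_124


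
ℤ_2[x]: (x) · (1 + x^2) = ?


Expand and collect like terms; reduce coefficients mod 2:
x^0: 0·1 = 0 ≡ 0 (mod 2)
x^1: 0·0 + 1·1 = 1 ≡ 1 (mod 2)
x^2: 0·1 + 1·0 = 0 ≡ 0 (mod 2)
x^3: 1·1 = 1 ≡ 1 (mod 2)
Result: x + x^3

f · g = x + x^3


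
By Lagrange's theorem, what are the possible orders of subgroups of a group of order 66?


Lagrange's theorem: |H| divides |G|
|G| = 66
Divisors of 66: 1, 2, 3, 6, 11, 22, 33, 66

Possible subgroup orders: {1, 2, 3, 6, 11, 22, 33, 66}


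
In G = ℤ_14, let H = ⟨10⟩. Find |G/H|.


|⟨10⟩| = n / gcd(10, 14) = 14 / 2 = 7
H is normal (ℤ_14 is abelian).
|G/H| = |G| / |H| = 14 / 7 = 2

|G/H| = 2


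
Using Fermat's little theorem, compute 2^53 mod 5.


Fermat's little theorem: if p is prime and gcd(a,p)=1, then a^(p-1) ≡ 1 (mod p)
p = 5 is prime, gcd(2,5) = 1
Reduce exponent: 53 mod 4 = 1
So 2^53 ≡ 2^1 (mod 5)
2^1 mod 5 = 2

2^53 ≡ 2 (mod 5)


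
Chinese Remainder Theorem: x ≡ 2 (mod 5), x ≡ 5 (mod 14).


m₁ = 5, m₂ = 14, gcd = 1, so CRT applies. M = m₁·m₂ = 70
Let M₁ = M/m₁ = 14, M₂ = M/m₂ = 5
Find y₁ ≡ M₁⁻¹ (mod m₁): 14⁻¹ ≡ 4 (mod 5)
Find y₂ ≡ M₂⁻¹ (mod m₂): 5⁻¹ ≡ 3 (mod 14)
x = a₁·M₁·y₁ + a₂·M₂·y₂ = 2·14·4 + 5·5·3 = 187
Reduce mod 70: x ≡ 47
Check: 47 mod 5 = 2 ✓, 47 mod 14 = 5 ✓

x ≡ 47 (mod 70)


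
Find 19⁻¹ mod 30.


Use the extended Euclidean algorithm to write 1 = 19·s + 30·t; then s mod 30 is the inverse.
Euclidean algorithm:
  19 = 0·30 + 19
  30 = 1·19 + 11
  19 = 1·11 + 8
  11 = 1·8 + 3
  8 = 2·3 + 2
  3 = 1·2 + 1
  2 = 2·1 + 0
gcd(19,30) = 1
Back-substitution gives: 19·(-11) + 30·(7) = 1
So 19⁻¹ ≡ -11 ≡ 19 (mod 30)
Check: 19 × 19 = 361 ≡ 1 (mod 30) ✓

19⁻¹ ≡ 19 (mod 30)


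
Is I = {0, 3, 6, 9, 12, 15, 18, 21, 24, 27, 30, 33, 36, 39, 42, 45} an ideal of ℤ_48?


Check ideal conditions for I = {0, 3, 6, 9, 12, 15, 18, 21, 24, 27, 30, 33, 36, 39, 42, 45} in ℤ_48:
(1) I is an additive subgroup? Yes
(2) For r ∈ ℤ_48 and a ∈ I: r·a ∈ I? Yes

Yes, I is an ideal of ℤ_48


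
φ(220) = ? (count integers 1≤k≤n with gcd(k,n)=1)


Factor n: 220 = 2^2 × 5 × 11
φ(n) = n · ∏(1 - 1/p) over distinct primes p | n
φ(220) = 220 · (1 - 1/2) · (1 - 1/5) · (1 - 1/11) = 80

φ(220) = 80


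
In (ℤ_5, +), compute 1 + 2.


Operation: addition mod 5
1 + 2 = (a + b) mod 5 with a = 1, b = 2

1 + 2 = 3


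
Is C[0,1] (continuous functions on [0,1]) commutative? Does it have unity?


pointwise +,× is commutative with unity (constant 1); but bump functions with disjoint support multiply to 0 — zero divisors, so not an integral domain
Commutative: Yes
Integral domain: No
Has unity: Yes

C[0,1] (continuous functions on [0,1]): Commutative=Yes, Unity=Yes


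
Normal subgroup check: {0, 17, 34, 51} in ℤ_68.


H = {0, 17, 34, 51} in ℤ_68
ℤ_68 is abelian; every subgroup of an abelian group is normal

Yes, normal subgroup


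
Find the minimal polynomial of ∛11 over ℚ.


∛11 satisfies x³ - 11 = 0, irreducible over ℚ (no rational root; 11 is not a perfect cube)

Minimal polynomial: x³ - 11


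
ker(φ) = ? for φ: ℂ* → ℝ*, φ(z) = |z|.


Kernel = preimage of identity
ker(φ) = {z ∈ ℂ* | |z| = 1} = unit circle S¹

ker(φ) = S¹ (unit circle)


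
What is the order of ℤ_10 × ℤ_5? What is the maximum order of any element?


|ℤ_10 × ℤ_5| = 10 × 5 = 50
Max element order = lcm(10,5) = 10
Cyclic? No (gcd=5)

|ℤ_10×ℤ_5| = 50, max element order = 10


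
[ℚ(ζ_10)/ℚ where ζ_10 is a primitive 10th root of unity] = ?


[ℚ(ζ_n):ℚ] = deg Φ_n(x) = φ(n). Here φ(10) = 4

[ℚ(ζ_10)/ℚ where ζ_10 is a primitive 10th root of unity] = 4


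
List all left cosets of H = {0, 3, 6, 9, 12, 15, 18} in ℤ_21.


H = {0, 3, 6, 9, 12, 15, 18}, |H| = 7
Number of cosets = |G|/|H| = 21/7 = 3
0 + H = {0, 3, 6, 9, 12, 15, 18}
1 + H = {1, 4, 7, 10, 13, 16, 19}
2 + H = {2, 5, 8, 11, 14, 17, 20}

Cosets: 0+H={0,3,6,9,12,15,18}; 1+H={1,4,7,10,13,16,19}; 2+H={2,5,8,11,14,17,20}


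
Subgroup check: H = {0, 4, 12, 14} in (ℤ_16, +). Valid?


Subgroup test for H = {0, 4, 12, 14} in (ℤ_16, +):
(1) 0 ∈ H? Yes
(2) Closure: for all a,b ∈ H, (a+b) mod 16 ∈ H? No  [counterexample: 4 + 4 = 8 ∉ H]
(3) Inverses: for all a ∈ H, -a mod 16 ∈ H? No

No, H is not a subgroup of ℤ_16


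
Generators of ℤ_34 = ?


g generates ℤ_n iff gcd(g,n) = 1
Prime factors of 34: 2, 17
Generators are g ∈ {1,...,33} not divisible by any of these primes.
Generators: {1, 3, 5, 7, 9, 11, 13, 15, 19, 21, 23, 25, 27, 29, 31, 33}
Number of generators = φ(34) = 16

Generators of ℤ_34 = {1, 3, 5, 7, 9, 11, 13, 15, 19, 21, 23, 25, 27, 29, 31, 33}


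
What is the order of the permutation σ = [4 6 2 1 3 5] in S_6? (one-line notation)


Cycle decomposition: (1 4) (2 6 5 3)
Cycle lengths: 2, 4
Order = lcm(2, 4) = 4

ord(σ) = 4


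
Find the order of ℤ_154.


ℤ_n has n elements.

|ℤ_154| = 154


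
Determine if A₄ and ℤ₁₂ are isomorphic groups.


Comparing A₄ and ℤ₁₂:
A₄ is non-abelian, ℤ₁₂ is abelian

No, A₄ ≇ ℤ₁₂


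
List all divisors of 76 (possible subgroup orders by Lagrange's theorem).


Lagrange's theorem: |H| divides |G|
|G| = 76
Divisors of 76: 1, 2, 4, 19, 38, 76

Possible subgroup orders: {1, 2, 4, 19, 38, 76}


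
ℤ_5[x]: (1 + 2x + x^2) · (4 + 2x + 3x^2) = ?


Expand and collect like terms; reduce coefficients mod 5:
x^0: 1·4 = 4 ≡ 4 (mod 5)
x^1: 1·2 + 2·4 = 10 ≡ 0 (mod 5)
x^2: 1·3 + 2·2 + 1·4 = 11 ≡ 1 (mod 5)
x^3: 2·3 + 1·2 = 8 ≡ 3 (mod 5)
x^4: 1·3 = 3 ≡ 3 (mod 5)
Result: 4 + x^2 + 3x^3 + 3x^4

f · g = 4 + x^2 + 3x^3 + 3x^4


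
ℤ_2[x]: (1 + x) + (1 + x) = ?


Add coefficients mod 2:
x^0: 1 + 1 = 0 (mod 2)
x^1: 1 + 1 = 0 (mod 2)
Result: 0

f + g = 0


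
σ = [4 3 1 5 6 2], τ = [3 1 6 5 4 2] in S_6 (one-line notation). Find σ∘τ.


σ∘τ: apply τ first, then σ
1 →τ 3 →σ 1
2 →τ 1 →σ 4
3 →τ 6 →σ 2
4 →τ 5 →σ 6
5 →τ 4 →σ 5
6 →τ 2 →σ 3

σ∘τ = [1 4 2 6 5 3]


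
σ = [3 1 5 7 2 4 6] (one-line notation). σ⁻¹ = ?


To find σ⁻¹, swap domain and range:
σ(1) = 3 → σ⁻¹(3) = 1
σ(2) = 1 → σ⁻¹(1) = 2
σ(3) = 5 → σ⁻¹(5) = 3
σ(4) = 7 → σ⁻¹(7) = 4
σ(5) = 2 → σ⁻¹(2) = 5
σ(6) = 4 → σ⁻¹(4) = 6
σ(7) = 6 → σ⁻¹(6) = 7

σ⁻¹ = [2 5 1 6 3 7 4]


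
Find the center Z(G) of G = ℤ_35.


Z(G) = {g ∈ G | gx = xg for all x ∈ G}
ℤ_35 is abelian, so Z(G) = G

Z(ℤ_35) = ℤ_35


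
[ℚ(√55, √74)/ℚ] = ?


[ℚ(√55,√74):ℚ] = [ℚ(√55,√74):ℚ(√55)]·[ℚ(√55):ℚ] = 2·2 = 4

[ℚ(√55, √74)/ℚ] = 4


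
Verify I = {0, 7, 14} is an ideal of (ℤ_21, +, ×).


Check ideal conditions for I = {0, 7, 14} in ℤ_21:
(1) I is an additive subgroup? Yes
(2) For r ∈ ℤ_21 and a ∈ I: r·a ∈ I? Yes

Yes, I is an ideal of ℤ_21


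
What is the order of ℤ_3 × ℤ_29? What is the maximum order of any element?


|ℤ_3 × ℤ_29| = 3 × 29 = 87
Max element order = lcm(3,29) = 87
Cyclic? Yes (gcd=1)

|ℤ_3×ℤ_29| = 87, max element order = 87


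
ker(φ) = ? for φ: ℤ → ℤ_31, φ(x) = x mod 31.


Kernel = preimage of identity
ker(φ) = {x ∈ ℤ : x ≡ 0 (mod 31)} = 31ℤ = {0, ±31, ±62, ...}

ker(φ) = 31ℤ


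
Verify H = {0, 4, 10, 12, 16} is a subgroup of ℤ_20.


Subgroup test for H = {0, 4, 10, 12, 16} in (ℤ_20, +):
(1) 0 ∈ H? Yes
(2) Closure: for all a,b ∈ H, (a+b) mod 20 ∈ H? No  [counterexample: 4 + 4 = 8 ∉ H]
(3) Inverses: for all a ∈ H, -a mod 20 ∈ H? No

No, H is not a subgroup of ℤ_20


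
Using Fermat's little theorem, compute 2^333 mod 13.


Fermat's little theorem: if p is prime and gcd(a,p)=1, then a^(p-1) ≡ 1 (mod p)
p = 13 is prime, gcd(2,13) = 1
Reduce exponent: 333 mod 12 = 9
So 2^333 ≡ 2^9 (mod 13)
2^9 mod 13 = 5

2^333 ≡ 5 (mod 13)


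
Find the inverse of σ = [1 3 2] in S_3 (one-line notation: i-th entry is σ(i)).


To find σ⁻¹, swap domain and range:
σ(1) = 1 → σ⁻¹(1) = 1
σ(2) = 3 → σ⁻¹(3) = 2
σ(3) = 2 → σ⁻¹(2) = 3

σ⁻¹ = [1 3 2]


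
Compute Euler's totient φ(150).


Factor n: 150 = 2 × 3 × 5^2
φ(n) = n · ∏(1 - 1/p) over distinct primes p | n
φ(150) = 150 · (1 - 1/2) · (1 - 1/3) · (1 - 1/5) = 40

φ(150) = 40


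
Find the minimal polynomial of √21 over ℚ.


√21 satisfies x² - 21 = 0, irreducible over ℚ since 21 is squarefree

Minimal polynomial: x² - 21


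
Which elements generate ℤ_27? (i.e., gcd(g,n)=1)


g generates ℤ_n iff gcd(g,n) = 1
Prime factors of 27: 3
Generators are g ∈ {1,...,26} not divisible by any of these primes.
Generators: {1, 2, 4, 5, 7, 8, 10, 11, 13, 14, 16, 17, 19, 20, 22, 23, 25, 26}
Number of generators = φ(27) = 18

Generators of ℤ_27 = {1, 2, 4, 5, 7, 8, 10, 11, 13, 14, 16, 17, 19, 20, 22, 23, 25, 26}


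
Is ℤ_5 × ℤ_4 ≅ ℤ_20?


Comparing ℤ_5 × ℤ_4 and ℤ_20:
gcd(5,4) = 1, so ℤ_5 × ℤ_4 ≅ ℤ_20 (CRT)

Yes, ℤ_5 × ℤ_4 ≅ ℤ_20


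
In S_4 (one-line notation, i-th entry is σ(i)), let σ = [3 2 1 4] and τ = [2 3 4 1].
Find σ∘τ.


σ∘τ: apply τ first, then σ
1 →τ 2 →σ 2
2 →τ 3 →σ 1
3 →τ 4 →σ 4
4 →τ 1 →σ 3

σ∘τ = [2 1 4 3]


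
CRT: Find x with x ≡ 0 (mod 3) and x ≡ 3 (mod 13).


m₁ = 3, m₂ = 13, gcd = 1, so CRT applies. M = m₁·m₂ = 39
Let M₁ = M/m₁ = 13, M₂ = M/m₂ = 3
Find y₁ ≡ M₁⁻¹ (mod m₁): 13⁻¹ ≡ 1 (mod 3)
Find y₂ ≡ M₂⁻¹ (mod m₂): 3⁻¹ ≡ 9 (mod 13)
x = a₁·M₁·y₁ + a₂·M₂·y₂ = 0·13·1 + 3·3·9 = 81
Reduce mod 39: x ≡ 3
Check: 3 mod 3 = 0 ✓, 3 mod 13 = 3 ✓

x ≡ 3 (mod 39)


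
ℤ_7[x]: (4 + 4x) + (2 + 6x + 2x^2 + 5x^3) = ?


Add coefficients mod 7:
x^0: 4 + 2 = 6 (mod 7)
x^1: 4 + 6 = 3 (mod 7)
x^2: 0 + 2 = 2 (mod 7)
x^3: 0 + 5 = 5 (mod 7)
Result: 6 + 3x + 2x^2 + 5x^3

f + g = 6 + 3x + 2x^2 + 5x^3
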